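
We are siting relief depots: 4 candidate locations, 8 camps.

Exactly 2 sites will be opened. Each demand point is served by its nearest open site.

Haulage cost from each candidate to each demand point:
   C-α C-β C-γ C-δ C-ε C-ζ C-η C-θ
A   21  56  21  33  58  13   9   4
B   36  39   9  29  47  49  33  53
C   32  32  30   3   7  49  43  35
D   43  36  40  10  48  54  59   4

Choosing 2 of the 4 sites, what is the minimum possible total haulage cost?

Open {A, C}.
  C-α→A 21, C-β→C 32, C-γ→A 21, C-δ→C 3, C-ε→C 7, C-ζ→A 13, C-η→A 9, C-θ→A 4  ⇒ total 110.
Compare {A, D}: total 162.
Compare {A, B}: total 171.
No size-2 selection does better; minimum is 110.

110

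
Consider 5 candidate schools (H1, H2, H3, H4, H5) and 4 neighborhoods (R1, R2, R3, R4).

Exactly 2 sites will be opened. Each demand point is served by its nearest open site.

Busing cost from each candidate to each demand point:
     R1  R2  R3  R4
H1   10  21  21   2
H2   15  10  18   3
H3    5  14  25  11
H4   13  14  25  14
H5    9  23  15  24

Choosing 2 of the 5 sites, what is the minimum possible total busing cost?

36

Open {H2, H3}.
  R1→H3 5, R2→H2 10, R3→H2 18, R4→H2 3  ⇒ total 36.
Compare {H2, H5}: total 37.
Compare {H1, H2}: total 40.
No size-2 selection does better; minimum is 36.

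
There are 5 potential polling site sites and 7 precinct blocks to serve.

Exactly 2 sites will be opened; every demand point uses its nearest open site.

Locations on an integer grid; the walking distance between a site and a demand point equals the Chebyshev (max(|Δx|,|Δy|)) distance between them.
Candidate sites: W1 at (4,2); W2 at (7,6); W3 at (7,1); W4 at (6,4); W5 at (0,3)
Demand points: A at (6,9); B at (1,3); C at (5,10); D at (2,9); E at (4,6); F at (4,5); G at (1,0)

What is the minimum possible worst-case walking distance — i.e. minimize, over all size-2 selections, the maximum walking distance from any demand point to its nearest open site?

5

Open {W1, W2}.
  Farthest demand point is D at walking distance 5 (to W2); all others are ≤ 5.
With {W2, W4} the worst case is 5.
With {W2, W5} the worst case is 5.
No size-2 selection achieves below 5.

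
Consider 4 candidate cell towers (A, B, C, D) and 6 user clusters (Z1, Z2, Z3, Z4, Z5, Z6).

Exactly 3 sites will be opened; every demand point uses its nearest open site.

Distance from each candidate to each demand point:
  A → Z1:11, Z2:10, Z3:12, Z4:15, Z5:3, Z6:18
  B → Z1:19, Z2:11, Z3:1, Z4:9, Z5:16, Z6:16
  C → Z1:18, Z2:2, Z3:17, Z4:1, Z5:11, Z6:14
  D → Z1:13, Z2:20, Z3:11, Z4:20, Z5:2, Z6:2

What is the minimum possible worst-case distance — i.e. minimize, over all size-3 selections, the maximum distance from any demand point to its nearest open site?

11

Open {A, B, D}.
  Farthest demand point is Z1 at distance 11 (to A); all others are ≤ 11.
With {A, C, D} the worst case is 11.
With {B, C, D} the worst case is 13.
No size-3 selection achieves below 11.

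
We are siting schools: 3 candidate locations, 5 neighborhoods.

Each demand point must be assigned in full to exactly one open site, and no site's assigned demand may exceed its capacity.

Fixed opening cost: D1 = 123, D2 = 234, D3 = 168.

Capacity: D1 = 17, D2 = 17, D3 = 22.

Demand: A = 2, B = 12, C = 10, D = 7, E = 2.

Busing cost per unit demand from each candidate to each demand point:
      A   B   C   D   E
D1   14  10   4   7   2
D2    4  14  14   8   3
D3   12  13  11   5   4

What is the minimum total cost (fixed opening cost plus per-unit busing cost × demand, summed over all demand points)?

Open {D1, D3}; cheapest assignment that respects the capacities:
  D1 (cap 17, load 12): C, E — cost 10×4 + 2×2 = 44
  D3 (cap 22, load 21): A, B, D — cost 2×12 + 12×13 + 7×5 = 215
  Shipping 259, fixed 291 → total 550.
  Any other capacity-feasible assignment to {D1, D3} ships for at least 259.
Compare {D1, D2}: its best feasible assignment gives total 628.
Compare {D2, D3}: its best feasible assignment gives total 729.
Every other set of open sites that can feasibly serve all demand totals ≥ 628 even under its best assignment. Minimum: 550.

550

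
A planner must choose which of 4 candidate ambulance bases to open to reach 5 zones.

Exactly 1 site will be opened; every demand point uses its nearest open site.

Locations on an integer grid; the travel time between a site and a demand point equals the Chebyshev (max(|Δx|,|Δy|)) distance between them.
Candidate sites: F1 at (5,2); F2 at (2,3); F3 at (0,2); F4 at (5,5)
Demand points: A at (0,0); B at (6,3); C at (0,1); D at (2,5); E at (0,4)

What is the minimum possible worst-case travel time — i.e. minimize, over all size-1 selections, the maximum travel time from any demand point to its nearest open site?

Open {F2}.
  Farthest demand point is B at travel time 4 (to F2); all others are ≤ 4.
With {F1} the worst case is 5.
With {F4} the worst case is 5.
No size-1 selection achieves below 4.

4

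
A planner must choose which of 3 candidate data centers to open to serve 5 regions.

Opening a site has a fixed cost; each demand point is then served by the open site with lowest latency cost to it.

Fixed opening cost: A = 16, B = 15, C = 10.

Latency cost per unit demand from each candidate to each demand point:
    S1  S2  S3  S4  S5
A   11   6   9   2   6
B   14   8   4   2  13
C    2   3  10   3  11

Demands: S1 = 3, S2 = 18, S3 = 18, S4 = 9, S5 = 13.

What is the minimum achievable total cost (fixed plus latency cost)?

Open {A, B, C}: assign each demand point to its cheapest open site.
  S1→C 3×2=6, S2→C 18×3=54, S3→B 18×4=72, S4→A 9×2=18, S5→A 13×6=78
  latency cost 228, fixed 41 → total 269.
Compare {B, C}: latency cost 293 + fixed 25 = 318.
Compare {A, B}: latency cost 309 + fixed 31 = 340.
Compare {A, C}: latency cost 318 + fixed 26 = 344.
All other subsets cost ≥ 318. Minimum total cost: 269.

269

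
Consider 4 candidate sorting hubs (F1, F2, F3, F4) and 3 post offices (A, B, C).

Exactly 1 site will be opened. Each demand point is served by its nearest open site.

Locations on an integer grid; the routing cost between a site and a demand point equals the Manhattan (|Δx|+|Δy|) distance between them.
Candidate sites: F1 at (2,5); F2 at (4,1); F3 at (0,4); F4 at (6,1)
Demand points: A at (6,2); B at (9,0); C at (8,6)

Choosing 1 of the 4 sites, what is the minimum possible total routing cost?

12

Open {F4}.
  A→F4 1, B→F4 4, C→F4 7  ⇒ total 12.
Compare {F2}: total 18.
Compare {F1}: total 26.
No size-1 selection does better; minimum is 12.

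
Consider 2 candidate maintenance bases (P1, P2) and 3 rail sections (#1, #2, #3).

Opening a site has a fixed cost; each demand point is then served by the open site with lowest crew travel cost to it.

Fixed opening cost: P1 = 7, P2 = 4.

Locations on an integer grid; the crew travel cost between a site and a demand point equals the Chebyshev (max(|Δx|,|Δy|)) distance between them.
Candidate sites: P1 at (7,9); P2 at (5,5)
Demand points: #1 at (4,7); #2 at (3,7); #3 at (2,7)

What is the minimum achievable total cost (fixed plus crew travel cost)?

11

Open {P2}: assign each demand point to its cheapest open site.
  #1→P2 2, #2→P2 2, #3→P2 3
  crew travel cost 7, fixed 4 → total 11.
Compare {P1, P2}: crew travel cost 7 + fixed 11 = 18.
Compare {P1}: crew travel cost 12 + fixed 7 = 19.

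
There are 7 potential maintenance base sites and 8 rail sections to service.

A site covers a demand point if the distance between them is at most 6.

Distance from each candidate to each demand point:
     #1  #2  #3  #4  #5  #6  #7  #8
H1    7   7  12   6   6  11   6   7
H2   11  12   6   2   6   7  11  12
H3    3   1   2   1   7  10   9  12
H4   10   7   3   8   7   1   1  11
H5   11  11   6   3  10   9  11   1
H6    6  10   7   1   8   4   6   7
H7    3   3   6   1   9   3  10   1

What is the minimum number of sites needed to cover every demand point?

Coverage sets (demand points within 6 of each site):
  H1: {#4, #5, #7}
  H2: {#3, #4, #5}
  H3: {#1, #2, #3, #4}
  H4: {#3, #6, #7}
  H5: {#3, #4, #8}
  H6: {#1, #4, #6, #7}
  H7: {#1, #2, #3, #4, #6, #8}
No single site covers all 8 demand points.
But {H1, H7} covers everything, so the minimum is 2.

2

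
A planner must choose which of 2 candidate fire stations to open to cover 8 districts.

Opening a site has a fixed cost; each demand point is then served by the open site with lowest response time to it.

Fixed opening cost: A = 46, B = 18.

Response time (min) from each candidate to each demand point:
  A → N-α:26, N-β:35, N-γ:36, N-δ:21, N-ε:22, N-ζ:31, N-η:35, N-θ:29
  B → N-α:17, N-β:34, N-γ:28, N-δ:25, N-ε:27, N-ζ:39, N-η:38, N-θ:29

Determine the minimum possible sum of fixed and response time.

Open {B}: assign each demand point to its cheapest open site.
  N-α→B 17, N-β→B 34, N-γ→B 28, N-δ→B 25, N-ε→B 27, N-ζ→B 39, N-η→B 38, N-θ→B 29
  response time 237, fixed 18 → total 255.
Compare {A}: response time 235 + fixed 46 = 281.
Compare {A, B}: response time 217 + fixed 64 = 281.

255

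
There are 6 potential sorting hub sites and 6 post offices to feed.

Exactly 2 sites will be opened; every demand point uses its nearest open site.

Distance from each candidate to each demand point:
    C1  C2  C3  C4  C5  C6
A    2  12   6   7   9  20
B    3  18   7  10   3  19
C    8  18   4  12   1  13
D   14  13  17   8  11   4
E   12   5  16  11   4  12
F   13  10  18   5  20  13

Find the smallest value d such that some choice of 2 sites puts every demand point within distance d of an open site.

12

Open {A, D}.
  Farthest demand point is C2 at distance 12 (to A); all others are ≤ 12.
With {A, E} the worst case is 12.
With {B, E} the worst case is 12.
No size-2 selection achieves below 12.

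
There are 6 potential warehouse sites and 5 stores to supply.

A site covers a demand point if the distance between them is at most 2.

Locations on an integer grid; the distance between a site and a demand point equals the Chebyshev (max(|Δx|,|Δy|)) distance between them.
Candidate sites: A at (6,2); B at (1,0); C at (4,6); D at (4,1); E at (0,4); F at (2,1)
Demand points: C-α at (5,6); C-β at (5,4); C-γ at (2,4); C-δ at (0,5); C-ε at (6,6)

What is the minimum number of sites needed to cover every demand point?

2

Coverage sets (demand points within 2 of each site):
  A: {C-β}
  B: {}
  C: {C-α, C-β, C-γ, C-ε}
  D: {}
  E: {C-γ, C-δ}
  F: {}
No single site covers all 5 demand points.
But {C, E} covers everything, so the minimum is 2.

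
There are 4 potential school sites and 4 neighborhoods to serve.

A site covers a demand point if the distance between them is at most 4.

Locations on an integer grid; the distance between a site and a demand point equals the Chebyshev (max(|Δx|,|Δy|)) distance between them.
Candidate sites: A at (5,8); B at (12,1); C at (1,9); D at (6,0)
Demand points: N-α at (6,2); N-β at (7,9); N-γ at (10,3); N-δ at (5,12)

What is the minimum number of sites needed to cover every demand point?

2

Coverage sets (demand points within 4 of each site):
  A: {N-β, N-δ}
  B: {N-γ}
  C: {N-δ}
  D: {N-α, N-γ}
No single site covers all 4 demand points.
But {A, D} covers everything, so the minimum is 2.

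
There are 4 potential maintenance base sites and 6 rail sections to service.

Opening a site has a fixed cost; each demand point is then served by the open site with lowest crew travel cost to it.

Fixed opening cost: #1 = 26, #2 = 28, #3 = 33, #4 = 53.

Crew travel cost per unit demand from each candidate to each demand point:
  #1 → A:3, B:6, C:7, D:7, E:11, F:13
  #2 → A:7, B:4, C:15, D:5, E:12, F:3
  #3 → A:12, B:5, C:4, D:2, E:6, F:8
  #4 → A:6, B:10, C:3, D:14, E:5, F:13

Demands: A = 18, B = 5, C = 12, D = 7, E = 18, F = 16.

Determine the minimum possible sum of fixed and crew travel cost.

Open {#1, #2, #3}: assign each demand point to its cheapest open site.
  A→#1 18×3=54, B→#2 5×4=20, C→#3 12×4=48, D→#3 7×2=14, E→#3 18×6=108, F→#2 16×3=48
  crew travel cost 292, fixed 87 → total 379.
Compare {#1, #2, #4}: crew travel cost 283 + fixed 107 = 390.
Compare {#1, #2, #3, #4}: crew travel cost 262 + fixed 140 = 402.
Compare {#2, #4}: crew travel cost 337 + fixed 81 = 418.
All other subsets cost ≥ 390. Minimum total cost: 379.

379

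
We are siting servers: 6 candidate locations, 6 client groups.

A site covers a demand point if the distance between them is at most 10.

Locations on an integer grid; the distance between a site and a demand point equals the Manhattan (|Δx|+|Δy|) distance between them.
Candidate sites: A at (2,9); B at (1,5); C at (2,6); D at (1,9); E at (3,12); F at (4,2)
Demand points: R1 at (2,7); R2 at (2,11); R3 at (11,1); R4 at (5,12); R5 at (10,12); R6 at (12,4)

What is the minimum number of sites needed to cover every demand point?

Coverage sets (demand points within 10 of each site):
  A: {R1, R2, R4}
  B: {R1, R2}
  C: {R1, R2, R4}
  D: {R1, R2, R4}
  E: {R1, R2, R4, R5}
  F: {R1, R3, R6}
No single site covers all 6 demand points.
But {E, F} covers everything, so the minimum is 2.

2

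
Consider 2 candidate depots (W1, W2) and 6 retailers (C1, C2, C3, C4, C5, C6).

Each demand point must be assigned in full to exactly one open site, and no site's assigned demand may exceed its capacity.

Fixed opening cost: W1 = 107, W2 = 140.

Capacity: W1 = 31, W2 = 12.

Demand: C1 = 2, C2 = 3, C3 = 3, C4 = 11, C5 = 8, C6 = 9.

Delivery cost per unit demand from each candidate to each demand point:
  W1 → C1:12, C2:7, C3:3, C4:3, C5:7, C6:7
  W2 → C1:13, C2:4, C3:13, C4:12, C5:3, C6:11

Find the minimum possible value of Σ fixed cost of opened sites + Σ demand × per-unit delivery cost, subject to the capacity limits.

412

Open {W1, W2}; cheapest assignment that respects the capacities:
  W1 (cap 31, load 25): C1, C3, C4, C6 — cost 2×12 + 3×3 + 11×3 + 9×7 = 129
  W2 (cap 12, load 11): C2, C5 — cost 3×4 + 8×3 = 36
  Shipping 165, fixed 247 → total 412.
  Any other capacity-feasible assignment to {W1, W2} ships for at least 165.
Total demand is 36 and no other set of sites has combined capacity ≥ 36, so {W1, W2} is the only feasible choice of open sites. Minimum: 412.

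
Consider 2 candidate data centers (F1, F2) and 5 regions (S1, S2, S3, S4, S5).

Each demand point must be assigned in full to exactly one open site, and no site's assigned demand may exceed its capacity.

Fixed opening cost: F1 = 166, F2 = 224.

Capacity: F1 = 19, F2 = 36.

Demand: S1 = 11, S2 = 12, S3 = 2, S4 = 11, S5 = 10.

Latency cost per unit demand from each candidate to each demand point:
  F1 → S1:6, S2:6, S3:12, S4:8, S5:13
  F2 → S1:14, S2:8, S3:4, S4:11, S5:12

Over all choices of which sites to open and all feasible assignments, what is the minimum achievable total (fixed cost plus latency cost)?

801

Open {F1, F2}; cheapest assignment that respects the capacities:
  F1 (cap 19, load 11): S1 — cost 11×6 = 66
  F2 (cap 36, load 35): S2, S3, S4, S5 — cost 12×8 + 2×4 + 11×11 + 10×12 = 345
  Shipping 411, fixed 390 → total 801.
  Any other capacity-feasible assignment to {F1, F2} ships for at least 411.
Total demand is 46 and no other set of sites has combined capacity ≥ 46, so {F1, F2} is the only feasible choice of open sites. Minimum: 801.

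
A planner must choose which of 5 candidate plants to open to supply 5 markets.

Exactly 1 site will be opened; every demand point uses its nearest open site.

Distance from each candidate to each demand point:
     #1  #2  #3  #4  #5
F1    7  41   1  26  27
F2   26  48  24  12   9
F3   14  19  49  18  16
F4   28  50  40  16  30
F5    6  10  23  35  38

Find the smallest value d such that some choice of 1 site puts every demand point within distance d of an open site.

38

Open {F5}.
  Farthest demand point is #5 at distance 38 (to F5); all others are ≤ 38.
With {F1} the worst case is 41.
With {F2} the worst case is 48.
No size-1 selection achieves below 38.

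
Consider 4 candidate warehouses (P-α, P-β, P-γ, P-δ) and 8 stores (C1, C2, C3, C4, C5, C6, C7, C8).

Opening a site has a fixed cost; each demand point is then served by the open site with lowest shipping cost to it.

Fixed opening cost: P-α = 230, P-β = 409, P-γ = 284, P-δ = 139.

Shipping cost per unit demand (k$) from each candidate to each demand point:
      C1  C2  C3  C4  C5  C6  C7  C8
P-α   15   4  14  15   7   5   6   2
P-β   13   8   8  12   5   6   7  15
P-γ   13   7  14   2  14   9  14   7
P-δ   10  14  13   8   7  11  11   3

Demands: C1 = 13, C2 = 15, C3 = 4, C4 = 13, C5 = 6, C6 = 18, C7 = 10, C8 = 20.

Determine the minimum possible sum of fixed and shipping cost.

Open {P-α, P-δ}: assign each demand point to its cheapest open site.
  C1→P-δ 13×10=130, C2→P-α 15×4=60, C3→P-δ 4×13=52, C4→P-δ 13×8=104, C5→P-α 6×7=42, C6→P-α 18×5=90, C7→P-α 10×6=60, C8→P-α 20×2=40
  shipping cost 578, fixed 369 → total 947.
Compare {P-α}: shipping cost 738 + fixed 230 = 968.
Compare {P-δ}: shipping cost 906 + fixed 139 = 1045.
Compare {P-α, P-γ}: shipping cost 543 + fixed 514 = 1057.
All other subsets cost ≥ 968. Minimum total cost: 947.

947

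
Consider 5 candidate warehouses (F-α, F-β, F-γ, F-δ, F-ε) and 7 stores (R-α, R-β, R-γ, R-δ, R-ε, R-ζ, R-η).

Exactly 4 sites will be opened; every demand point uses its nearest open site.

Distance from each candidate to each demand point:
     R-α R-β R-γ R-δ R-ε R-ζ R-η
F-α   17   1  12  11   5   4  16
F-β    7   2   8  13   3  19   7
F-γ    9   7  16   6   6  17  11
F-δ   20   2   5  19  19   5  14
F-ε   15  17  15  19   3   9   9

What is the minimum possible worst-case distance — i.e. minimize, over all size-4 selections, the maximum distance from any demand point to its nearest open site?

Open {F-α, F-β, F-γ, F-δ}.
  Farthest demand point is R-α at distance 7 (to F-β); all others are ≤ 7.
With {F-β, F-γ, F-δ, F-ε} the worst case is 7.
With {F-α, F-β, F-γ, F-ε} the worst case is 8.
No size-4 selection achieves below 7.

7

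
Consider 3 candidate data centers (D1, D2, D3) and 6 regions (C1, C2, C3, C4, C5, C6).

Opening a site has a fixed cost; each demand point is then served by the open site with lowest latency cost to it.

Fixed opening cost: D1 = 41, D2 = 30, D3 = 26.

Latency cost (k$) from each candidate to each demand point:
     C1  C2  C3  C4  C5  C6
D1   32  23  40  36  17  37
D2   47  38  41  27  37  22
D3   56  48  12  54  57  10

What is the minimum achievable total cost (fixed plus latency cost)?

Open {D1, D3}: assign each demand point to its cheapest open site.
  C1→D1 32, C2→D1 23, C3→D3 12, C4→D1 36, C5→D1 17, C6→D3 10
  latency cost 130, fixed 67 → total 197.
Compare {D1, D2, D3}: latency cost 121 + fixed 97 = 218.
Compare {D1}: latency cost 185 + fixed 41 = 226.
Compare {D2, D3}: latency cost 171 + fixed 56 = 227.
All other subsets cost ≥ 218. Minimum total cost: 197.

197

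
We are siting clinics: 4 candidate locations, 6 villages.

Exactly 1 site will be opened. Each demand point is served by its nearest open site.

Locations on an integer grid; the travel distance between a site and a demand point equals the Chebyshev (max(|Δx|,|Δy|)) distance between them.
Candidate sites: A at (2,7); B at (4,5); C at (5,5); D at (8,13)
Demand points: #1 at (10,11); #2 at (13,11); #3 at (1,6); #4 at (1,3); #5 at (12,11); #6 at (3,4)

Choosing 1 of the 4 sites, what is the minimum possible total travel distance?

30

Open {B}.
  #1→B 6, #2→B 9, #3→B 3, #4→B 3, #5→B 8, #6→B 1  ⇒ total 30.
Compare {C}: total 31.
Compare {A}: total 37.
No size-1 selection does better; minimum is 30.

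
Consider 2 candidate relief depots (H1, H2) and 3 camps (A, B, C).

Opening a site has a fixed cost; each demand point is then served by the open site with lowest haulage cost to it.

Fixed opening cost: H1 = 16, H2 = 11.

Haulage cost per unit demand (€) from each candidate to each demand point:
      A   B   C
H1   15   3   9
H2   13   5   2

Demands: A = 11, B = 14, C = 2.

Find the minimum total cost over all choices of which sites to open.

216

Open {H1, H2}: assign each demand point to its cheapest open site.
  A→H2 11×13=143, B→H1 14×3=42, C→H2 2×2=4
  haulage cost 189, fixed 27 → total 216.
Compare {H2}: haulage cost 217 + fixed 11 = 228.
Compare {H1}: haulage cost 225 + fixed 16 = 241.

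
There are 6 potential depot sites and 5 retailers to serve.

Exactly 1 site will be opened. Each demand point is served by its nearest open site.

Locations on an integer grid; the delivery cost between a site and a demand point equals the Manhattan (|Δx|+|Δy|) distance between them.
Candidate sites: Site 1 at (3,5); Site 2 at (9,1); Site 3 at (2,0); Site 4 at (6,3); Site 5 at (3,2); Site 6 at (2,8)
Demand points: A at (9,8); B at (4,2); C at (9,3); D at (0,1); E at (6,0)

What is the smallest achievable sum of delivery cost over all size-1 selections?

25

Open {Site 4}.
  A→Site 4 8, B→Site 4 3, C→Site 4 3, D→Site 4 8, E→Site 4 3  ⇒ total 25.
Compare {Site 2}: total 28.
Compare {Site 5}: total 29.
No size-1 selection does better; minimum is 25.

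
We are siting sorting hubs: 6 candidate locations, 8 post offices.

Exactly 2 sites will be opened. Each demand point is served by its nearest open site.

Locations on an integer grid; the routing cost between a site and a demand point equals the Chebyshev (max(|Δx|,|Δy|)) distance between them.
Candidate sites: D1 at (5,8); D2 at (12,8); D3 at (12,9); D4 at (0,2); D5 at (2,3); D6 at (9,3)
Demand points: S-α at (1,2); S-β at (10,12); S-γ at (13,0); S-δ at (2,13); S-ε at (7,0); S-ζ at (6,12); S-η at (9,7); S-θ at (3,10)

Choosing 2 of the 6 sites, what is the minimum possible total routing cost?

33

Open {D1, D6}.
  S-α→D1 6, S-β→D1 5, S-γ→D6 4, S-δ→D1 5, S-ε→D6 3, S-ζ→D1 4, S-η→D1 4, S-θ→D1 2  ⇒ total 33.
Compare {D1, D5}: total 34.
Compare {D1, D4}: total 36.
No size-2 selection does better; minimum is 33.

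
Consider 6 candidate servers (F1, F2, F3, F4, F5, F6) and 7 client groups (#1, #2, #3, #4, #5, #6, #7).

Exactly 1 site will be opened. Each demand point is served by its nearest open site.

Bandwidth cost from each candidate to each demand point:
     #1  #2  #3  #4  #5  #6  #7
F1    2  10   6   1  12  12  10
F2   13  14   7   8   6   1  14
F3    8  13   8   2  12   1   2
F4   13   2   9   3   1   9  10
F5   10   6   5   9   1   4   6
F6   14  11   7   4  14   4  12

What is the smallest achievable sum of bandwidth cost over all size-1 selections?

41

Open {F5}.
  #1→F5 10, #2→F5 6, #3→F5 5, #4→F5 9, #5→F5 1, #6→F5 4, #7→F5 6  ⇒ total 41.
Compare {F3}: total 46.
Compare {F4}: total 47.
No size-1 selection does better; minimum is 41.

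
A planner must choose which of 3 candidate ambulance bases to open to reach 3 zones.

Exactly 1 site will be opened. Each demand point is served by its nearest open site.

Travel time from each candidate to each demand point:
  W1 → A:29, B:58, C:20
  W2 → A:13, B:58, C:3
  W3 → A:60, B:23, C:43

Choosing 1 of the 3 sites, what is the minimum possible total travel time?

Open {W2}.
  A→W2 13, B→W2 58, C→W2 3  ⇒ total 74.
Compare {W1}: total 107.
Compare {W3}: total 126.

74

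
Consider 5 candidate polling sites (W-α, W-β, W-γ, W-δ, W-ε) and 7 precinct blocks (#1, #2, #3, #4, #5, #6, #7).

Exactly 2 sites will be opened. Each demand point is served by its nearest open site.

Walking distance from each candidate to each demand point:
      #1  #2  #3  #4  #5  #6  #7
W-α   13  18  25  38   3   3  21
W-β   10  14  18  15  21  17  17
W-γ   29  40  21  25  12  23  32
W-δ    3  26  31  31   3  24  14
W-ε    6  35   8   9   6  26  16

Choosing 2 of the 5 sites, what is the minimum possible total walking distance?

63

Open {W-α, W-ε}.
  #1→W-ε 6, #2→W-α 18, #3→W-ε 8, #4→W-ε 9, #5→W-α 3, #6→W-α 3, #7→W-ε 16  ⇒ total 63.
Compare {W-β, W-ε}: total 76.
Compare {W-α, W-β}: total 80.
No size-2 selection does better; minimum is 63.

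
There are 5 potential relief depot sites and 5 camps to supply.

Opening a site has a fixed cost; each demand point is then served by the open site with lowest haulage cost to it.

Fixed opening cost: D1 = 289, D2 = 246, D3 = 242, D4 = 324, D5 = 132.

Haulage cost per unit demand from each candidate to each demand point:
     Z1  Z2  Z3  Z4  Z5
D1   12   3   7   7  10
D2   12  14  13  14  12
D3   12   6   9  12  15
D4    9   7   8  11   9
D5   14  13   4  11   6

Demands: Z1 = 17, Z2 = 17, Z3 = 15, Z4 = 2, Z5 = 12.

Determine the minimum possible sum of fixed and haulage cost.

745

Open {D5}: assign each demand point to its cheapest open site.
  Z1→D5 17×14=238, Z2→D5 17×13=221, Z3→D5 15×4=60, Z4→D5 2×11=22, Z5→D5 12×6=72
  haulage cost 613, fixed 132 → total 745.
Compare {D1}: haulage cost 494 + fixed 289 = 783.
Compare {D1, D5}: haulage cost 401 + fixed 421 = 822.
Compare {D3, D5}: haulage cost 460 + fixed 374 = 834.
All other subsets cost ≥ 783. Minimum total cost: 745.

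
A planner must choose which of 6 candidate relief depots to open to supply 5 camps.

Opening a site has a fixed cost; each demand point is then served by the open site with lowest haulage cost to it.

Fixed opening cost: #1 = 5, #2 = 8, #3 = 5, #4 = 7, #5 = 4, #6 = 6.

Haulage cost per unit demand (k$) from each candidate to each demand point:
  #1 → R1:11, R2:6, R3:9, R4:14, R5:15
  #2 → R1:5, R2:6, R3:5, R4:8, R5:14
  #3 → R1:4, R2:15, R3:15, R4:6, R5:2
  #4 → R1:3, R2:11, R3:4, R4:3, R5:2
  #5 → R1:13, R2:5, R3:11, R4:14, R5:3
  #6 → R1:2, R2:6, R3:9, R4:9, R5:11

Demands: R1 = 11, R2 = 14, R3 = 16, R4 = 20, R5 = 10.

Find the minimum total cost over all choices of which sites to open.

Open {#4, #5, #6}: assign each demand point to its cheapest open site.
  R1→#6 11×2=22, R2→#5 14×5=70, R3→#4 16×4=64, R4→#4 20×3=60, R5→#4 10×2=20
  haulage cost 236, fixed 17 → total 253.
Compare {#4, #5}: haulage cost 247 + fixed 11 = 258.
Compare {#1, #4, #5, #6}: haulage cost 236 + fixed 22 = 258.
Compare {#3, #4, #5, #6}: haulage cost 236 + fixed 22 = 258.
All other subsets cost ≥ 258. Minimum total cost: 253.

253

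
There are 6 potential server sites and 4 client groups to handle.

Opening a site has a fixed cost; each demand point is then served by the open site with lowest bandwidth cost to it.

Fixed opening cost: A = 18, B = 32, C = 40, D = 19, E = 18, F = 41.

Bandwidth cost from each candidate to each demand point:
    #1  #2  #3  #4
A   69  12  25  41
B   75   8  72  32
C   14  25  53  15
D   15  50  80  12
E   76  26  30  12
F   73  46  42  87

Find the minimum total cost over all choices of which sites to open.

Open {A, D}: assign each demand point to its cheapest open site.
  #1→D 15, #2→A 12, #3→A 25, #4→D 12
  bandwidth cost 64, fixed 37 → total 101.
Compare {A, D, E}: bandwidth cost 64 + fixed 55 = 119.
Compare {D, E}: bandwidth cost 83 + fixed 37 = 120.
Compare {A, C}: bandwidth cost 66 + fixed 58 = 124.
All other subsets cost ≥ 119. Minimum total cost: 101.

101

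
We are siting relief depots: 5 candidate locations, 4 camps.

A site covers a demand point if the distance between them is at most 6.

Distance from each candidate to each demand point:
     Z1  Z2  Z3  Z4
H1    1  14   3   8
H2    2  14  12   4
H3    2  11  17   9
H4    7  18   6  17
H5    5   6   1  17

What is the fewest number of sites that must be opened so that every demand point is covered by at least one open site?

2

Coverage sets (demand points within 6 of each site):
  H1: {Z1, Z3}
  H2: {Z1, Z4}
  H3: {Z1}
  H4: {Z3}
  H5: {Z1, Z2, Z3}
No single site covers all 4 demand points.
But {H2, H5} covers everything, so the minimum is 2.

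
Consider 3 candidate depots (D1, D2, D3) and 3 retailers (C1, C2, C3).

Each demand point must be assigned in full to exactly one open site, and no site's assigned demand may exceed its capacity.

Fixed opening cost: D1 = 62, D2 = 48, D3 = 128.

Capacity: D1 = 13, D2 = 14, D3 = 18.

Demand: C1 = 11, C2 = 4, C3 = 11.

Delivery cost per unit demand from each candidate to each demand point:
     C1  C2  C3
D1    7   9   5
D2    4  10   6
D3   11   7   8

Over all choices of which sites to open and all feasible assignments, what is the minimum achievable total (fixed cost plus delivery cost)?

336

Open {D2, D3}; cheapest assignment that respects the capacities:
  D2 (cap 14, load 11): C1 — cost 11×4 = 44
  D3 (cap 18, load 15): C2, C3 — cost 4×7 + 11×8 = 116
  Shipping 160, fixed 176 → total 336.
  Any other capacity-feasible assignment to {D2, D3} ships for at least 160.
Compare {D1, D2, D3}: its best feasible assignment gives total 365.
Compare {D1, D3}: its best feasible assignment gives total 383.
Every other set of open sites that can feasibly serve all demand totals ≥ 365 even under its best assignment. Minimum: 336.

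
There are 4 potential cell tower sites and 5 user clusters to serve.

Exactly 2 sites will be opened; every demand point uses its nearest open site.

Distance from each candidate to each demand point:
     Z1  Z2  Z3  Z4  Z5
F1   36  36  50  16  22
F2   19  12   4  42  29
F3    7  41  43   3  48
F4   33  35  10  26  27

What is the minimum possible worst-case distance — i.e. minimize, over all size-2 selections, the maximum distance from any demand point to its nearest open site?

Open {F1, F2}.
  Farthest demand point is Z5 at distance 22 (to F1); all others are ≤ 22.
With {F2, F4} the worst case is 27.
With {F2, F3} the worst case is 29.
No size-2 selection achieves below 22.

22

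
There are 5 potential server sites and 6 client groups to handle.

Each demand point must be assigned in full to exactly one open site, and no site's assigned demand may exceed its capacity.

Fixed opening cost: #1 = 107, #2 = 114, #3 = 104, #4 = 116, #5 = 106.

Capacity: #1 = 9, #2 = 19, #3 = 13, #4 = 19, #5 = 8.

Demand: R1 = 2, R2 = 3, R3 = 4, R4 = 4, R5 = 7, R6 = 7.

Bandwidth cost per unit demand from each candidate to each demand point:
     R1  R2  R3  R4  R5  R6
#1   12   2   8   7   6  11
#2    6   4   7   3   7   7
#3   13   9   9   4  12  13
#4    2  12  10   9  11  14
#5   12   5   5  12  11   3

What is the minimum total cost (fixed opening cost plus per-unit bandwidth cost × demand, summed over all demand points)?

388

Open {#1, #2}; cheapest assignment that respects the capacities:
  #1 (cap 9, load 9): R1, R5 — cost 2×12 + 7×6 = 66
  #2 (cap 19, load 18): R2, R3, R4, R6 — cost 3×4 + 4×7 + 4×3 + 7×7 = 101
  Shipping 167, fixed 221 → total 388.
  Any other capacity-feasible assignment to {#1, #2} ships for at least 167.
Compare {#2, #3}: its best feasible assignment gives total 392.
Compare {#2, #5}: its best feasible assignment gives total 410.
Every other set of open sites that can feasibly serve all demand totals ≥ 392 even under its best assignment. Minimum: 388.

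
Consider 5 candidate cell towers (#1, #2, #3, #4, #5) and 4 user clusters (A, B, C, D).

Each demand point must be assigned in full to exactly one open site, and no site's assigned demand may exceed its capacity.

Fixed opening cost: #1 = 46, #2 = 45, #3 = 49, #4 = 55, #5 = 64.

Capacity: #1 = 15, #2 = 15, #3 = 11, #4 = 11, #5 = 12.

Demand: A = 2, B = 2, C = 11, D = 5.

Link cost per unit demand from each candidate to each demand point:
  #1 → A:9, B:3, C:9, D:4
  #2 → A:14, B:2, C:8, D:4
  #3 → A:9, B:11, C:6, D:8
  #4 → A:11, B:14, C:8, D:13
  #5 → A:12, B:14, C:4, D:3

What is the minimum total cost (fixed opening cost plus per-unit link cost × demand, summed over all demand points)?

Open {#1, #5}; cheapest assignment that respects the capacities:
  #1 (cap 15, load 9): A, B, D — cost 2×9 + 2×3 + 5×4 = 44
  #5 (cap 12, load 11): C — cost 11×4 = 44
  Shipping 88, fixed 110 → total 198.
  Any other capacity-feasible assignment to {#1, #5} ships for at least 88.
Compare {#1, #3}: its best feasible assignment gives total 205.
Compare {#2, #5}: its best feasible assignment gives total 205.
Every other set of open sites that can feasibly serve all demand totals ≥ 205 even under its best assignment. Minimum: 198.

198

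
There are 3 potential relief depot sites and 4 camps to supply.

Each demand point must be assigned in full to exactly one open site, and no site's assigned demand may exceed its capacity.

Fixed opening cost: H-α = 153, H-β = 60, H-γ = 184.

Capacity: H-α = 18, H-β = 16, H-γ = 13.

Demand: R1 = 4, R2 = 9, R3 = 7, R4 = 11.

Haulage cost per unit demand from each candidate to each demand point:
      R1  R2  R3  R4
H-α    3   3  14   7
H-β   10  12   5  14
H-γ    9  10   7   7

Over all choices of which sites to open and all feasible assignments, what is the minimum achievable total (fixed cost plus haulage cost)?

445

Open {H-α, H-β}; cheapest assignment that respects the capacities:
  H-α (cap 18, load 15): R1, R4 — cost 4×3 + 11×7 = 89
  H-β (cap 16, load 16): R2, R3 — cost 9×12 + 7×5 = 143
  Shipping 232, fixed 213 → total 445.
  Any other capacity-feasible assignment to {H-α, H-β} ships for at least 232.
Compare {H-α, H-β, H-γ}: its best feasible assignment gives total 548.
Compare {H-α, H-γ}: its best feasible assignment gives total 638.
Every other set of open sites that can feasibly serve all demand totals ≥ 548 even under its best assignment. Minimum: 445.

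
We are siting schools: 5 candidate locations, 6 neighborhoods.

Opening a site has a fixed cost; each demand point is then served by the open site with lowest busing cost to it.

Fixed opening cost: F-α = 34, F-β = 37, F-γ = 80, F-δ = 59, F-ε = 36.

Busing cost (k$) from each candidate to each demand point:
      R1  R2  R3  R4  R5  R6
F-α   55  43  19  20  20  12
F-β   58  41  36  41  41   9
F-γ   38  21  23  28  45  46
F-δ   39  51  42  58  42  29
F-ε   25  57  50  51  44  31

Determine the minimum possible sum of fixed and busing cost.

203

Open {F-α}: assign each demand point to its cheapest open site.
  R1→F-α 55, R2→F-α 43, R3→F-α 19, R4→F-α 20, R5→F-α 20, R6→F-α 12
  busing cost 169, fixed 34 → total 203.
Compare {F-α, F-ε}: busing cost 139 + fixed 70 = 209.
Compare {F-α, F-β}: busing cost 164 + fixed 71 = 235.
Compare {F-α, F-β, F-ε}: busing cost 134 + fixed 107 = 241.
All other subsets cost ≥ 209. Minimum total cost: 203.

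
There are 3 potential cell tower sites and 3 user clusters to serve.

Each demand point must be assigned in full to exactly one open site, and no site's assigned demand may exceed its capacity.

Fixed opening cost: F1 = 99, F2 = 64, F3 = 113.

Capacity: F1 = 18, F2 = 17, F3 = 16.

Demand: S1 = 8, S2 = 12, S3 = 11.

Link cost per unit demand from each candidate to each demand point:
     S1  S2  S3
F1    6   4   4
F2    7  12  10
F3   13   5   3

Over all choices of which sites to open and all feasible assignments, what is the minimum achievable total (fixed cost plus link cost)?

Open {F1, F2, F3}; cheapest assignment that respects the capacities:
  F1 (cap 18, load 12): S2 — cost 12×4 = 48
  F2 (cap 17, load 8): S1 — cost 8×7 = 56
  F3 (cap 16, load 11): S3 — cost 11×3 = 33
  Shipping 137, fixed 276 → total 413.
  Any other capacity-feasible assignment to {F1, F2, F3} ships for at least 137.
Total demand is 31; every other set of sites either has combined capacity below 31 or cannot fit the demands without splitting one across sites, so {F1, F2, F3} is the only feasible choice of open sites. Minimum: 413.

413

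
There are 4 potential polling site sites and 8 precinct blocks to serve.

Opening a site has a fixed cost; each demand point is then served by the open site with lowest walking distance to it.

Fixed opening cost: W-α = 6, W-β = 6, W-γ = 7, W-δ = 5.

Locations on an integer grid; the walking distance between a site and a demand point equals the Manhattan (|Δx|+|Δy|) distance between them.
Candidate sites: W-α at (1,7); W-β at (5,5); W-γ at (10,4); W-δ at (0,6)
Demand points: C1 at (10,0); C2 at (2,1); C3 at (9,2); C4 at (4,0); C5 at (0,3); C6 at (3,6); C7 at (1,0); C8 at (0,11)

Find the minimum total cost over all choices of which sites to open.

54

Open {W-γ, W-δ}: assign each demand point to its cheapest open site.
  C1→W-γ 4, C2→W-δ 7, C3→W-γ 3, C4→W-γ 10, C5→W-δ 3, C6→W-δ 3, C7→W-δ 7, C8→W-δ 5
  walking distance 42, fixed 12 → total 54.
Compare {W-β, W-γ, W-δ}: walking distance 38 + fixed 18 = 56.
Compare {W-α, W-γ}: walking distance 44 + fixed 13 = 57.
Compare {W-β, W-δ}: walking distance 48 + fixed 11 = 59.
All other subsets cost ≥ 56. Minimum total cost: 54.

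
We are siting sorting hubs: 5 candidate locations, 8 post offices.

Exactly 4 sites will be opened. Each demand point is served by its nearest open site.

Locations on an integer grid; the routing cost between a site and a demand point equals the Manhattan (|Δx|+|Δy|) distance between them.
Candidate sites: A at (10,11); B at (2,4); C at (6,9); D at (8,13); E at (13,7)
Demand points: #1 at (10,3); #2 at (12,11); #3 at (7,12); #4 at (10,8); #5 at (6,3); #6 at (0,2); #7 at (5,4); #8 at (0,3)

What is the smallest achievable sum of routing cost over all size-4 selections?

29

Open {A, B, D, E}.
  #1→E 7, #2→A 2, #3→D 2, #4→A 3, #5→B 5, #6→B 4, #7→B 3, #8→B 3  ⇒ total 29.
Compare {A, B, C, D}: total 30.
Compare {A, B, C, E}: total 31.
No size-4 selection does better; minimum is 29.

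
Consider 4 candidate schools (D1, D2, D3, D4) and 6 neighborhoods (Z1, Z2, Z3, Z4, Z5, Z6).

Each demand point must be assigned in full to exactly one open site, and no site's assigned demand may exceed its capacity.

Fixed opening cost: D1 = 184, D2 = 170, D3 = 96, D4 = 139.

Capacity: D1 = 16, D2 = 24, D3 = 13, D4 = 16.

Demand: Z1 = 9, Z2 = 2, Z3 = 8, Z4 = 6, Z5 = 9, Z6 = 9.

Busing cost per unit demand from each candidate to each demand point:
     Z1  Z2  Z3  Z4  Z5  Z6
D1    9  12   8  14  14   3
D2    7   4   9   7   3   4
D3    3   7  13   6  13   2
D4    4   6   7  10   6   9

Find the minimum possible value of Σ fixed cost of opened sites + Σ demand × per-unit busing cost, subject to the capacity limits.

605

Open {D2, D3, D4}; cheapest assignment that respects the capacities:
  D2 (cap 24, load 24): Z4, Z5, Z6 — cost 6×7 + 9×3 + 9×4 = 105
  D3 (cap 13, load 9): Z1 — cost 9×3 = 27
  D4 (cap 16, load 10): Z2, Z3 — cost 2×6 + 8×7 = 68
  Shipping 200, fixed 405 → total 605.
  Any other capacity-feasible assignment to {D2, D3, D4} ships for at least 200.
Compare {D1, D2, D3}: its best feasible assignment gives total 659.
Compare {D1, D2, D4}: its best feasible assignment gives total 709.
Every other set of open sites that can feasibly serve all demand totals ≥ 659 even under its best assignment. Minimum: 605.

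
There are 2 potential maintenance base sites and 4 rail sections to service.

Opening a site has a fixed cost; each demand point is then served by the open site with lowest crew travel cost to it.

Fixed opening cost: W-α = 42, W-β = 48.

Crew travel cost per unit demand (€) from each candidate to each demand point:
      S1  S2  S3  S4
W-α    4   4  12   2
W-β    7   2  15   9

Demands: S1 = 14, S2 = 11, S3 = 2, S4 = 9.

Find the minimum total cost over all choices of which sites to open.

184

Open {W-α}: assign each demand point to its cheapest open site.
  S1→W-α 14×4=56, S2→W-α 11×4=44, S3→W-α 2×12=24, S4→W-α 9×2=18
  crew travel cost 142, fixed 42 → total 184.
Compare {W-α, W-β}: crew travel cost 120 + fixed 90 = 210.
Compare {W-β}: crew travel cost 231 + fixed 48 = 279.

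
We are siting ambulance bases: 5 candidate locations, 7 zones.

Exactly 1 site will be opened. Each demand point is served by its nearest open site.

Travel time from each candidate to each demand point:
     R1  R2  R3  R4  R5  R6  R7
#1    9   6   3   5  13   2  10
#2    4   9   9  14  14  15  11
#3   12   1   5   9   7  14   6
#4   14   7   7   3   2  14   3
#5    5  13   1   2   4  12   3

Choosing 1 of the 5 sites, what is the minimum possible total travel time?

40

Open {#5}.
  R1→#5 5, R2→#5 13, R3→#5 1, R4→#5 2, R5→#5 4, R6→#5 12, R7→#5 3  ⇒ total 40.
Compare {#1}: total 48.
Compare {#4}: total 50.
No size-1 selection does better; minimum is 40.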